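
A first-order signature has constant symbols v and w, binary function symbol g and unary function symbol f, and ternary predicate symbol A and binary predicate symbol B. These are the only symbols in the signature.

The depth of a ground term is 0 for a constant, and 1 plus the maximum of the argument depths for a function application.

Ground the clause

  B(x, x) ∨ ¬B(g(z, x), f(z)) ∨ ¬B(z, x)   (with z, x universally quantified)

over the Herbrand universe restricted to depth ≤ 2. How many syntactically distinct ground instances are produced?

Ground terms of depth ≤ 2:
  Count level by level. With function symbols g/2, f/1, the terms of depth ≤ k are the 2 constants together with each function applied to depth-≤(k−1) tuples, so N_k = 2 + N_{k-1}^2 + N_{k-1}.
  N_0 = 2
  N_1 = 2 + 2^2 + 2 = 8
  N_2 = 2 + 8^2 + 8 = 74
So there are 74 ground terms available for substitution.
The body mentions every one of the 2 quantified variables; since ground terms form a free algebra, no two substitutions collapse to the same formula.
Number of ground instances = 74^2 = 5476.

5476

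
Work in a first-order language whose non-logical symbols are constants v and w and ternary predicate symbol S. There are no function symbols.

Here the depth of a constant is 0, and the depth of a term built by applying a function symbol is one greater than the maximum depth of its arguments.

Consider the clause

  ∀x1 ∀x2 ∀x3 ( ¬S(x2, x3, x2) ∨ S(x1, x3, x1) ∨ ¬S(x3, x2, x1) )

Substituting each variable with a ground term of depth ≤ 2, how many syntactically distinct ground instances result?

8

Ground terms of depth ≤ 2:
  With no function symbols every ground term is a constant, so there are exactly 2 ground terms at every depth bound.
  N_0 = 2
  N_1 = 2
  N_2 = 2
  Explicitly: v, w.
So there are 2 ground terms available for substitution.
The body mentions every one of the 3 quantified variables; since ground terms form a free algebra, no two substitutions collapse to the same formula.
Number of ground instances = 2^3 = 8.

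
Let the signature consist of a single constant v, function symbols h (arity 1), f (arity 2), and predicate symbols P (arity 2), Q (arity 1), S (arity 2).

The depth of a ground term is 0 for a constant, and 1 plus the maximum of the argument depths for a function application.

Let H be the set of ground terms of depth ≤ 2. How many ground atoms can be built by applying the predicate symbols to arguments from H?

351

First count ground terms of depth ≤ 2.
Count level by level. With function symbols h/1, f/2, the terms of depth ≤ k are the 1 constant together with each function applied to depth-≤(k−1) tuples, so N_k = 1 + N_{k-1} + N_{k-1}^2.
N_0 = 1
N_1 = 1 + 1 + 1^2 = 3
N_2 = 1 + 3 + 3^2 = 13
So |H| = 13.
Each predicate of arity r yields |H|^r ground atoms (one per choice of an r-tuple from H):
  P: 13^2 = 169;  Q: 13;  S: 13^2 = 169
Total ground atoms: 169 + 13 + 169 = 351.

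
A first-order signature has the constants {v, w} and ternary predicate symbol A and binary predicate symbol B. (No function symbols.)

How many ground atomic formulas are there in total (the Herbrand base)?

With no function symbols, the Herbrand universe is just the 2 constants.
Ground atoms per predicate: A: 2^3 = 8, B: 2^2 = 4.
Herbrand base size = 8 + 4 = 12.

12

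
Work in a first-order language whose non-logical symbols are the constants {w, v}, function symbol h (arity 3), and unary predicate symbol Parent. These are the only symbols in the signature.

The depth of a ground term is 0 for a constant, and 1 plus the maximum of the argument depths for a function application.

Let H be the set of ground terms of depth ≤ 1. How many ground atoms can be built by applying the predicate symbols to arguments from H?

10

First count ground terms of depth ≤ 1.
Let N_k count ground terms of depth at most k. Each non-constant term of depth ≤ k is some function symbol applied to depth-≤(k−1) arguments, giving N_k = 2 + N_{k-1}^3.
N_0 = 2
N_1 = 2 + 2^3 = 10
Explicitly: w, v, h(w, w, w), h(w, w, v), h(w, v, w), h(w, v, v), h(v, w, w), h(v, w, v), h(v, v, w), h(v, v, v).
So |H| = 10.
For each predicate symbol, the number of ground atoms is |H| raised to its arity; summing:
  Parent: 10
Total ground atoms: 10.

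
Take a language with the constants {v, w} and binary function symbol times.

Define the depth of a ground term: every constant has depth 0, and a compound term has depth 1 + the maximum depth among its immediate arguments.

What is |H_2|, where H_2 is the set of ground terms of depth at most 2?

If N_k denotes the number of depth-≤k ground terms, the 2 constants give N_0 = 2, and each function symbol of arity r contributes N_{k-1}^r new terms at level k: N_k = 2 + N_{k-1}^2.
N_0 = 2
N_1 = 2 + 2^2 = 6
N_2 = 2 + 6^2 = 38

38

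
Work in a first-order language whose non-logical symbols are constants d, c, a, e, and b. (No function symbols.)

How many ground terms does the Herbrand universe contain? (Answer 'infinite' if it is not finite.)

5

There are no function symbols, so every ground term is one of the 5 constants.
The Herbrand universe is {d, c, a, e, b}, which is finite with 5 elements.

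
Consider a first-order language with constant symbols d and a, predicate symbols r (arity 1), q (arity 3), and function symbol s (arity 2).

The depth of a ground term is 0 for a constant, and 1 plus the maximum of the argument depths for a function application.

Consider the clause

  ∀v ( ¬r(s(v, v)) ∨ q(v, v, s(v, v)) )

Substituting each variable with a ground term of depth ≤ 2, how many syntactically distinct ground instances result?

38

Ground terms of depth ≤ 2:
  Write N_k for the number of ground terms of depth ≤ k. A term of depth ≤ k is either a constant or a function symbol applied to arguments of depth ≤ k−1, so N_k = 2 + N_{k-1}^2.
  N_0 = 2
  N_1 = 2 + 2^2 = 6
  N_2 = 2 + 6^2 = 38
So there are 38 ground terms available for substitution.
The variable v ranges independently over the available ground terms, and distinct assignments produce distinct instances.
Number of ground instances = 38.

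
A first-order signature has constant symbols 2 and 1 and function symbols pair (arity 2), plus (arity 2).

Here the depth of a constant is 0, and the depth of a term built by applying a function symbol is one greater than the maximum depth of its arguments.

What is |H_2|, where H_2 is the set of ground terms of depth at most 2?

202

Let N_k count ground terms of depth at most k. Each non-constant term of depth ≤ k is some function symbol applied to depth-≤(k−1) arguments, giving N_k = 2 + N_{k-1}^2 + N_{k-1}^2.
N_0 = 2
N_1 = 2 + 2^2 + 2^2 = 10
N_2 = 2 + 10^2 + 10^2 = 202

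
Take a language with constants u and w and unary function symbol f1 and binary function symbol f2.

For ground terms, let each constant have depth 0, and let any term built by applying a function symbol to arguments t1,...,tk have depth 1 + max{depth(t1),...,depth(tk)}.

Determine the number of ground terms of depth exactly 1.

6

Write N_k for the number of ground terms of depth ≤ k. A term of depth ≤ k is either a constant or a function symbol applied to arguments of depth ≤ k−1, so N_k = 2 + N_{k-1} + N_{k-1}^2.
N_0 = 2
N_1 = 2 + 2 + 2^2 = 8
Terms of depth exactly 1: N_1 − N_0 = 8 − 2 = 6.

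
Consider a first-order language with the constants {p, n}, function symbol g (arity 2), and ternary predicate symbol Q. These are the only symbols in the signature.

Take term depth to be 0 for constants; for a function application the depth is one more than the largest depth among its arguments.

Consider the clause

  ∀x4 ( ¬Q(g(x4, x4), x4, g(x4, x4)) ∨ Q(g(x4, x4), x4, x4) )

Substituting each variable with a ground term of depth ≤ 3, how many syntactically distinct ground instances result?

Ground terms of depth ≤ 3:
  If N_k denotes the number of depth-≤k ground terms, the 2 constants give N_0 = 2, and each function symbol of arity r contributes N_{k-1}^r new terms at level k: N_k = 2 + N_{k-1}^2.
  N_0 = 2
  N_1 = 2 + 2^2 = 6
  N_2 = 2 + 6^2 = 38
  N_3 = 2 + 38^2 = 1446
So there are 1446 ground terms available for substitution.
The body mentions the single quantified variable x4; since ground terms form a free algebra, no two substitutions collapse to the same formula.
Number of ground instances = 1446.

1446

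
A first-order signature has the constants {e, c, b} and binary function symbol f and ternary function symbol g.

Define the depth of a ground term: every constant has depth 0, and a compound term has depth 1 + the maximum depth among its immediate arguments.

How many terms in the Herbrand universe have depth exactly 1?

36

Let N_k = |{terms of depth ≤ k}|. Then N_0 = 3 and N_k = 3 + N_{k-1}^2 + N_{k-1}^3 for k ≥ 1 (one summand per function symbol, arity giving the exponent).
N_0 = 3
N_1 = 3 + 3^2 + 3^3 = 39
Terms of depth exactly 1: N_1 − N_0 = 39 − 3 = 36.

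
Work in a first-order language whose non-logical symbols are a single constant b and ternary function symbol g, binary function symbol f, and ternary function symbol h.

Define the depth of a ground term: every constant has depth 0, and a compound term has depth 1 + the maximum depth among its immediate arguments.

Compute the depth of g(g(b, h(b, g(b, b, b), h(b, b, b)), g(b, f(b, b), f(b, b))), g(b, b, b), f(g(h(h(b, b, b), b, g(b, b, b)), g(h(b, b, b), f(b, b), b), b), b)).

depth(g(b, b, b)) = 1 + max(0, 0, 0) = 1
depth(h(b, b, b)) = 1 + max(0, 0, 0) = 1
depth(h(b, g(b, b, b), h(b, b, b))) = 1 + max(0, 1, 1) = 2
depth(f(b, b)) = 1 + max(0, 0) = 1
depth(g(b, f(b, b), f(b, b))) = 1 + max(0, 1, 1) = 2
depth(g(b, h(b, g(b, b, b), h(b, b, b)), g(b, f(b, b), f(b, b)))) = 1 + max(0, 2, 2) = 3
depth(h(h(b, b, b), b, g(b, b, b))) = 1 + max(1, 0, 1) = 2
depth(g(h(b, b, b), f(b, b), b)) = 1 + max(1, 1, 0) = 2
depth(g(h(h(b, b, b), b, g(b, b, b)), g(h(b, b, b), f(b, b), b), b)) = 1 + max(2, 2, 0) = 3
depth(f(g(h(h(b, b, b), b, g(b, b, b)), g(h(b, b, b), f(b, b), b), b), b)) = 1 + max(3, 0) = 4
depth(g(g(b, h(b, g(b, b, b), h(b, b, b)), g(b, f(b, b), f(b, b))), g(b, b, b), f(g(h(h(b, b, b), b, g(b, b, b)), g(h(b, b, b), f(b, b), b), b), b))) = 1 + max(3, 1, 4) = 5

5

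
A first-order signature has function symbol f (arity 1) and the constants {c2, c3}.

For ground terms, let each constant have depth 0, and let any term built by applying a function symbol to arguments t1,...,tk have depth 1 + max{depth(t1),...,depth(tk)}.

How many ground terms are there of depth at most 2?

Count level by level. With function symbols f/1, the terms of depth ≤ k are the 2 constants together with each function applied to depth-≤(k−1) tuples, so N_k = 2 + N_{k-1}.
N_0 = 2
N_1 = 2 + 2 = 4
N_2 = 2 + 4 = 6
Explicitly: c2, c3, f(c2), f(c3), f(f(c2)), f(f(c3)).

6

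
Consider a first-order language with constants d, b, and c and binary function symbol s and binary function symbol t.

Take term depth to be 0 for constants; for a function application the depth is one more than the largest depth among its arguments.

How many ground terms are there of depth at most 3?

If N_k denotes the number of depth-≤k ground terms, the 3 constants give N_0 = 3, and each function symbol of arity r contributes N_{k-1}^r new terms at level k: N_k = 3 + N_{k-1}^2 + N_{k-1}^2.
N_0 = 3
N_1 = 3 + 3^2 + 3^2 = 21
N_2 = 3 + 21^2 + 21^2 = 885
N_3 = 3 + 885^2 + 885^2 = 1566453

1566453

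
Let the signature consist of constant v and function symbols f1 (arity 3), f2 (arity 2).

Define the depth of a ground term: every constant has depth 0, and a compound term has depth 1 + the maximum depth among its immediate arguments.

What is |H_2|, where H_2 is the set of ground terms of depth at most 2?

Count level by level. With function symbols f1/3, f2/2, the terms of depth ≤ k are the 1 constant together with each function applied to depth-≤(k−1) tuples, so N_k = 1 + N_{k-1}^3 + N_{k-1}^2.
N_0 = 1
N_1 = 1 + 1^3 + 1^2 = 3
N_2 = 1 + 3^3 + 3^2 = 37

37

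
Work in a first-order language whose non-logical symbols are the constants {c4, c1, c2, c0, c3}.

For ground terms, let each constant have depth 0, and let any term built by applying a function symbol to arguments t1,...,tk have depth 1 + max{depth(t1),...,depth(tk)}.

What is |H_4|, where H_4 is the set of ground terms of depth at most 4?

5

With no function symbols every ground term is a constant, so there are exactly 5 ground terms at every depth bound.
N_0 = 5
N_1 = 5
N_2 = 5
N_3 = 5
N_4 = 5
Explicitly: c4, c1, c2, c0, c3.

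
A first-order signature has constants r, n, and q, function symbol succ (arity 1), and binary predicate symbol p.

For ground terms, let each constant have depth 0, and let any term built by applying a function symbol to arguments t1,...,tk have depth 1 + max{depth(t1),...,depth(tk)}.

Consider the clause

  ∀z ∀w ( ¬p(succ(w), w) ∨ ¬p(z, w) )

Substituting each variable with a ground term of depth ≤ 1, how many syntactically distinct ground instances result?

36

Ground terms of depth ≤ 1:
  Write N_k for the number of ground terms of depth ≤ k. A term of depth ≤ k is either a constant or a function symbol applied to arguments of depth ≤ k−1, so N_k = 3 + N_{k-1}.
  N_0 = 3
  N_1 = 3 + 3 = 6
So there are 6 ground terms available for substitution.
Each of z, w ranges independently over the available ground terms, and distinct assignments produce distinct instances.
Number of ground instances = 6^2 = 36.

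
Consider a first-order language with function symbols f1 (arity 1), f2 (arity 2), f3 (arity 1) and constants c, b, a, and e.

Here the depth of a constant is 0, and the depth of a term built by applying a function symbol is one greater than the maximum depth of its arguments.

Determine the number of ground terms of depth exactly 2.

Let N_k = |{terms of depth ≤ k}|. Then N_0 = 4 and N_k = 4 + N_{k-1} + N_{k-1}^2 + N_{k-1} for k ≥ 1 (one summand per function symbol, arity giving the exponent).
N_0 = 4
N_1 = 4 + 4 + 4^2 + 4 = 28
N_2 = 4 + 28 + 28^2 + 28 = 844
Terms of depth exactly 2: N_2 − N_1 = 844 − 28 = 816.

816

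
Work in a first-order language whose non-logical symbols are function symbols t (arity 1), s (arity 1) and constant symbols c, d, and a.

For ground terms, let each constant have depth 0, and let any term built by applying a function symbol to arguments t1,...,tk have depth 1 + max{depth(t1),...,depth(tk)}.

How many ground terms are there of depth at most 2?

21

Let N_k count ground terms of depth at most k. Each non-constant term of depth ≤ k is some function symbol applied to depth-≤(k−1) arguments, giving N_k = 3 + N_{k-1} + N_{k-1}.
N_0 = 3
N_1 = 3 + 3 + 3 = 9
N_2 = 3 + 9 + 9 = 21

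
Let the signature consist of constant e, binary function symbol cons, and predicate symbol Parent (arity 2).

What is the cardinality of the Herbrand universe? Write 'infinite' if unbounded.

The signature has at least one function symbol (cons, arity 2) and at least one constant (e).
Iterating cons gives infinitely many distinct ground terms: e, cons(e, e), cons(cons(e, e), cons(e, e)), ...
So the Herbrand universe is infinite.

infinite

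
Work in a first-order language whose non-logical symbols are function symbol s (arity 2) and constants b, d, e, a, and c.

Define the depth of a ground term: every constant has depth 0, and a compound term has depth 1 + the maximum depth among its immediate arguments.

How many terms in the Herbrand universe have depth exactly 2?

875

Let N_k count ground terms of depth at most k. Each non-constant term of depth ≤ k is some function symbol applied to depth-≤(k−1) arguments, giving N_k = 5 + N_{k-1}^2.
N_0 = 5
N_1 = 5 + 5^2 = 30
N_2 = 5 + 30^2 = 905
Terms of depth exactly 2: N_2 − N_1 = 905 − 30 = 875.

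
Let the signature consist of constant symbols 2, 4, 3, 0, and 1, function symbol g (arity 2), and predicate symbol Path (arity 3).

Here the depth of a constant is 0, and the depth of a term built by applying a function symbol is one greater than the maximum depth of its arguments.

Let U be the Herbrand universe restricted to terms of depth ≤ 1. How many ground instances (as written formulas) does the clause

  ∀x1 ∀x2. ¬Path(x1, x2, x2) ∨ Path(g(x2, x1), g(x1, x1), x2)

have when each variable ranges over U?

Ground terms of depth ≤ 1:
  Let N_k = |{terms of depth ≤ k}|. Then N_0 = 5 and N_k = 5 + N_{k-1}^2 for k ≥ 1 (one summand per function symbol, arity giving the exponent).
  N_0 = 5
  N_1 = 5 + 5^2 = 30
So there are 30 ground terms available for substitution.
The clause has 2 distinct variables (x1, x2), each appearing in the body. In the free term algebra distinct substitutions yield syntactically distinct ground instances.
Number of ground instances = 30^2 = 900.

900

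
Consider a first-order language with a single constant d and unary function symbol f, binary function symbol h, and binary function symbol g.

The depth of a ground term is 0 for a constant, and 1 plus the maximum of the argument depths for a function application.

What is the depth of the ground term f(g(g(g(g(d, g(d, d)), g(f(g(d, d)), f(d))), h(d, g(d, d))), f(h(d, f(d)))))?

depth(g(d, d)) = 1 + max(0, 0) = 1
depth(g(d, g(d, d))) = 1 + max(0, 1) = 2
depth(f(g(d, d))) = 1 + depth(g(d, d)) = 1 + 1 = 2
depth(f(d)) = 1 + depth(d) = 1 + 0 = 1
depth(g(f(g(d, d)), f(d))) = 1 + max(2, 1) = 3
depth(g(g(d, g(d, d)), g(f(g(d, d)), f(d)))) = 1 + max(2, 3) = 4
depth(h(d, g(d, d))) = 1 + max(0, 1) = 2
depth(g(g(g(d, g(d, d)), g(f(g(d, d)), f(d))), h(d, g(d, d)))) = 1 + max(4, 2) = 5
depth(h(d, f(d))) = 1 + max(0, 1) = 2
depth(f(h(d, f(d)))) = 1 + depth(h(d, f(d))) = 1 + 2 = 3
depth(g(g(g(g(d, g(d, d)), g(f(g(d, d)), f(d))), h(d, g(d, d))), f(h(d, f(d))))) = 1 + max(5, 3) = 6
depth(f(g(g(g(g(d, g(d, d)), g(f(g(d, d)), f(d))), h(d, g(d, d))), f(h(d, f(d)))))) = 1 + depth(g(g(g(g(d, g(d, d)), g(f(g(d, d)), f(d))), h(d, g(d, d))), f(h(d, f(d))))) = 1 + 6 = 7

7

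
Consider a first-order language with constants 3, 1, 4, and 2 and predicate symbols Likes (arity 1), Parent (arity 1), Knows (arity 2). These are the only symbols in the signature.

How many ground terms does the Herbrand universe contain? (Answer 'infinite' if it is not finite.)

4

There are no function symbols, so every ground term is one of the 4 constants.
The Herbrand universe is {3, 1, 4, 2}, which is finite with 4 elements.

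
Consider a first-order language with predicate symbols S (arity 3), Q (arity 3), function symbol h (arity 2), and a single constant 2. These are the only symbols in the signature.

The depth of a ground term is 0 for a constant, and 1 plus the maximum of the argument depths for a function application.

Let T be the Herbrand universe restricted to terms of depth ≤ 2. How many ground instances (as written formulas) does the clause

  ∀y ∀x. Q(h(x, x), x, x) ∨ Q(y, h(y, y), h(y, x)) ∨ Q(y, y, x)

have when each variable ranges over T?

25

Ground terms of depth ≤ 2:
  Let N_k = |{terms of depth ≤ k}|. Then N_0 = 1 and N_k = 1 + N_{k-1}^2 for k ≥ 1 (one summand per function symbol, arity giving the exponent).
  N_0 = 1
  N_1 = 1 + 1^2 = 2
  N_2 = 1 + 2^2 = 5
  Explicitly: 2, h(2, 2), h(2, h(2, 2)), h(h(2, 2), 2), h(h(2, 2), h(2, 2)).
So there are 5 ground terms available for substitution.
There are 2 variables to instantiate (y, x), each occurring in at least one literal, so different choices give different ground instances.
Number of ground instances = 5^2 = 25.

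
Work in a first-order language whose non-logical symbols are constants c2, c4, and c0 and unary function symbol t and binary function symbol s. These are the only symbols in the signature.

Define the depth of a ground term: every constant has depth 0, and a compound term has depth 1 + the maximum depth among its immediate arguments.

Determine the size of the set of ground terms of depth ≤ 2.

243

Write N_k for the number of ground terms of depth ≤ k. A term of depth ≤ k is either a constant or a function symbol applied to arguments of depth ≤ k−1, so N_k = 3 + N_{k-1} + N_{k-1}^2.
N_0 = 3
N_1 = 3 + 3 + 3^2 = 15
N_2 = 3 + 15 + 15^2 = 243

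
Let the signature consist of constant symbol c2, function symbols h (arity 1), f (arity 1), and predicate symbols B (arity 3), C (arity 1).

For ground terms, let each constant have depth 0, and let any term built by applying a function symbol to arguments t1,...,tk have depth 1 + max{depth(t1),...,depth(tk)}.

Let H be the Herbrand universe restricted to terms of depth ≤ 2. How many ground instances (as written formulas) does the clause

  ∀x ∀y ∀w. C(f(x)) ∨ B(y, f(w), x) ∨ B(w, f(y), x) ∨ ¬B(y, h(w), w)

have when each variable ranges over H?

343

Ground terms of depth ≤ 2:
  If N_k denotes the number of depth-≤k ground terms, the 1 constant gives N_0 = 1, and each function symbol of arity r contributes N_{k-1}^r new terms at level k: N_k = 1 + N_{k-1} + N_{k-1}.
  N_0 = 1
  N_1 = 1 + 1 + 1 = 3
  N_2 = 1 + 3 + 3 = 7
  Explicitly: c2, h(c2), h(h(c2)), h(f(c2)), f(c2), f(h(c2)), f(f(c2)).
So there are 7 ground terms available for substitution.
There are 3 variables to instantiate (x, y, w), each occurring in at least one literal, so different choices give different ground instances.
Number of ground instances = 7^3 = 343.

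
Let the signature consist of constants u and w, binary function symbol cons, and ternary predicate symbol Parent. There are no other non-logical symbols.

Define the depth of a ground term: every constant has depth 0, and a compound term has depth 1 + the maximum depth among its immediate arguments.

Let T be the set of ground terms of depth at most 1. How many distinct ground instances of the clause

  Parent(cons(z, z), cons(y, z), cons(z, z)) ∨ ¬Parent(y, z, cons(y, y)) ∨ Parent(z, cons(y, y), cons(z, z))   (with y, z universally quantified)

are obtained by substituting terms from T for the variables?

36

Ground terms of depth ≤ 1:
  Let N_k count ground terms of depth at most k. Each non-constant term of depth ≤ k is some function symbol applied to depth-≤(k−1) arguments, giving N_k = 2 + N_{k-1}^2.
  N_0 = 2
  N_1 = 2 + 2^2 = 6
So there are 6 ground terms available for substitution.
Each of y, z ranges independently over the available ground terms, and distinct assignments produce distinct instances.
Number of ground instances = 6^2 = 36.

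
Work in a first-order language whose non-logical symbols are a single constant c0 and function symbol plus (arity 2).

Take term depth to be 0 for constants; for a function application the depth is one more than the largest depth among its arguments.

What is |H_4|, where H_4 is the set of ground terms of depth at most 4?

677

Write N_k for the number of ground terms of depth ≤ k. A term of depth ≤ k is either a constant or a function symbol applied to arguments of depth ≤ k−1, so N_k = 1 + N_{k-1}^2.
N_0 = 1
N_1 = 1 + 1^2 = 2
N_2 = 1 + 2^2 = 5
N_3 = 1 + 5^2 = 26
N_4 = 1 + 26^2 = 677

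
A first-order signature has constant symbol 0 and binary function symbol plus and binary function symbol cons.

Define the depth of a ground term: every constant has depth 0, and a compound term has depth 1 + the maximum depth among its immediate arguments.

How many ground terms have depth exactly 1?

Write N_k for the number of ground terms of depth ≤ k. A term of depth ≤ k is either a constant or a function symbol applied to arguments of depth ≤ k−1, so N_k = 1 + N_{k-1}^2 + N_{k-1}^2.
N_0 = 1
N_1 = 1 + 1^2 + 1^2 = 3
Terms of depth exactly 1: N_1 − N_0 = 3 − 1 = 2.

2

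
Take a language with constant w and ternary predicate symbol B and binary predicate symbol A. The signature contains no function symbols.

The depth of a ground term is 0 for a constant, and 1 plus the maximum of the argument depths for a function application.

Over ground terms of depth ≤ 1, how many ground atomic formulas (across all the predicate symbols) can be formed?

First count ground terms of depth ≤ 1.
With no function symbols every ground term is a constant, so there is exactly 1 ground term at every depth bound.
N_0 = 1
N_1 = 1
So |H| = 1.
A ground atom is a predicate applied to a tuple of terms from H, so the count is the sum over predicates of |H|^arity:
  B: 1^3 = 1;  A: 1^2 = 1
Total ground atoms: 1 + 1 = 2.

2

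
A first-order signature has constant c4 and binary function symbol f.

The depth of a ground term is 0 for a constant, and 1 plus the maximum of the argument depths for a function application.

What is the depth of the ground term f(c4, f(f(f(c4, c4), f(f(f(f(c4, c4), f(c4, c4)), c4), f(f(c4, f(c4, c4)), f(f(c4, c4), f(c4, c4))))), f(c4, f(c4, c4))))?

7

depth(f(c4, c4)) = 1 + max(0, 0) = 1
depth(f(f(c4, c4), f(c4, c4))) = 1 + max(1, 1) = 2
depth(f(f(f(c4, c4), f(c4, c4)), c4)) = 1 + max(2, 0) = 3
depth(f(c4, f(c4, c4))) = 1 + max(0, 1) = 2
depth(f(f(c4, f(c4, c4)), f(f(c4, c4), f(c4, c4)))) = 1 + max(2, 2) = 3
depth(f(f(f(f(c4, c4), f(c4, c4)), c4), f(f(c4, f(c4, c4)), f(f(c4, c4), f(c4, c4))))) = 1 + max(3, 3) = 4
depth(f(f(c4, c4), f(f(f(f(c4, c4), f(c4, c4)), c4), f(f(c4, f(c4, c4)), f(f(c4, c4), f(c4, c4)))))) = 1 + max(1, 4) = 5
depth(f(f(f(c4, c4), f(f(f(f(c4, c4), f(c4, c4)), c4), f(f(c4, f(c4, c4)), f(f(c4, c4), f(c4, c4))))), f(c4, f(c4, c4)))) = 1 + max(5, 2) = 6
depth(f(c4, f(f(f(c4, c4), f(f(f(f(c4, c4), f(c4, c4)), c4), f(f(c4, f(c4, c4)), f(f(c4, c4), f(c4, c4))))), f(c4, f(c4, c4))))) = 1 + max(0, 6) = 7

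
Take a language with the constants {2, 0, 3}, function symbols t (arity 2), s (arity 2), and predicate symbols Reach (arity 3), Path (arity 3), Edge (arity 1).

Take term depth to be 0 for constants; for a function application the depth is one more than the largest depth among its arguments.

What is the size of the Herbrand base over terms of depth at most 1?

First count ground terms of depth ≤ 1.
Let N_k = |{terms of depth ≤ k}|. Then N_0 = 3 and N_k = 3 + N_{k-1}^2 + N_{k-1}^2 for k ≥ 1 (one summand per function symbol, arity giving the exponent).
N_0 = 3
N_1 = 3 + 3^2 + 3^2 = 21
So |H| = 21.
For each predicate symbol, the number of ground atoms is |H| raised to its arity; summing:
  Reach: 21^3 = 9261;  Path: 21^3 = 9261;  Edge: 21
Total ground atoms: 9261 + 9261 + 21 = 18543.

18543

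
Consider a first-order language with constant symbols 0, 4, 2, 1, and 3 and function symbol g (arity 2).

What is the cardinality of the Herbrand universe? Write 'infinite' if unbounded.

infinite

The signature has at least one function symbol (g, arity 2) and at least one constant (0).
Iterating g gives infinitely many distinct ground terms: 0, g(0, 0), g(g(0, 0), g(0, 0)), ...
So the Herbrand universe is infinite.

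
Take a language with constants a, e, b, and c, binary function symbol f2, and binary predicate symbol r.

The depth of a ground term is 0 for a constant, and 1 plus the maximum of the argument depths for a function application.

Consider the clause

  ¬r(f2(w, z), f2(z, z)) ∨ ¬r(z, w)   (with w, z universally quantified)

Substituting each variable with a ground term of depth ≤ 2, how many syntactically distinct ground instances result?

Ground terms of depth ≤ 2:
  Count level by level. With function symbols f2/2, the terms of depth ≤ k are the 4 constants together with each function applied to depth-≤(k−1) tuples, so N_k = 4 + N_{k-1}^2.
  N_0 = 4
  N_1 = 4 + 4^2 = 20
  N_2 = 4 + 20^2 = 404
So there are 404 ground terms available for substitution.
The clause has 2 distinct variables (w, z), each appearing in the body. In the free term algebra distinct substitutions yield syntactically distinct ground instances.
Number of ground instances = 404^2 = 163216.

163216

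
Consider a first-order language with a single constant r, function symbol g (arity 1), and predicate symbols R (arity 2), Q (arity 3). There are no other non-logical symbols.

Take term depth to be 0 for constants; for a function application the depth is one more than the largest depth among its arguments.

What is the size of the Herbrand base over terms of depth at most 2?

36

First count ground terms of depth ≤ 2.
If N_k denotes the number of depth-≤k ground terms, the 1 constant gives N_0 = 1, and each function symbol of arity r contributes N_{k-1}^r new terms at level k: N_k = 1 + N_{k-1}.
N_0 = 1
N_1 = 1 + 1 = 2
N_2 = 1 + 2 = 3
Explicitly: r, g(r), g(g(r)).
So |H| = 3.
For each predicate symbol, the number of ground atoms is |H| raised to its arity; summing:
  R: 3^2 = 9;  Q: 3^3 = 27
Total ground atoms: 9 + 27 = 36.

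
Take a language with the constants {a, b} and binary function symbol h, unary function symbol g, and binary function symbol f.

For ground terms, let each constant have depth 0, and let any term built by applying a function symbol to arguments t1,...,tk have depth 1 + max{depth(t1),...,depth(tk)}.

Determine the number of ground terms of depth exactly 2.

Let N_k count ground terms of depth at most k. Each non-constant term of depth ≤ k is some function symbol applied to depth-≤(k−1) arguments, giving N_k = 2 + N_{k-1}^2 + N_{k-1} + N_{k-1}^2.
N_0 = 2
N_1 = 2 + 2^2 + 2 + 2^2 = 12
N_2 = 2 + 12^2 + 12 + 12^2 = 302
Terms of depth exactly 2: N_2 − N_1 = 302 − 12 = 290.

290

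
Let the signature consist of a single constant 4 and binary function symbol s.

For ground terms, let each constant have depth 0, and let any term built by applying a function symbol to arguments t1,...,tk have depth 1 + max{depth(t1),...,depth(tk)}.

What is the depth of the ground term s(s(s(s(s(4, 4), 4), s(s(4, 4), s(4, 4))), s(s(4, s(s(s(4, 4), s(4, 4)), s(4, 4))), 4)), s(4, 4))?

7

depth(s(4, 4)) = 1 + max(0, 0) = 1
depth(s(s(4, 4), 4)) = 1 + max(1, 0) = 2
depth(s(s(4, 4), s(4, 4))) = 1 + max(1, 1) = 2
depth(s(s(s(4, 4), 4), s(s(4, 4), s(4, 4)))) = 1 + max(2, 2) = 3
depth(s(s(s(4, 4), s(4, 4)), s(4, 4))) = 1 + max(2, 1) = 3
depth(s(4, s(s(s(4, 4), s(4, 4)), s(4, 4)))) = 1 + max(0, 3) = 4
depth(s(s(4, s(s(s(4, 4), s(4, 4)), s(4, 4))), 4)) = 1 + max(4, 0) = 5
depth(s(s(s(s(4, 4), 4), s(s(4, 4), s(4, 4))), s(s(4, s(s(s(4, 4), s(4, 4)), s(4, 4))), 4))) = 1 + max(3, 5) = 6
depth(s(s(s(s(s(4, 4), 4), s(s(4, 4), s(4, 4))), s(s(4, s(s(s(4, 4), s(4, 4)), s(4, 4))), 4)), s(4, 4))) = 1 + max(6, 1) = 7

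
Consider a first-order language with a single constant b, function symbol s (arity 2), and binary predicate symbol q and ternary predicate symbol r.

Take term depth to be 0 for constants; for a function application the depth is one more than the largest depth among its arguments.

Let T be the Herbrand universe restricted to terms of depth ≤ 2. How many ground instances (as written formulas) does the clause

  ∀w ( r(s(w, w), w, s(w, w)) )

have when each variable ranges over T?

Ground terms of depth ≤ 2:
  If N_k denotes the number of depth-≤k ground terms, the 1 constant gives N_0 = 1, and each function symbol of arity r contributes N_{k-1}^r new terms at level k: N_k = 1 + N_{k-1}^2.
  N_0 = 1
  N_1 = 1 + 1^2 = 2
  N_2 = 1 + 2^2 = 5
So there are 5 ground terms available for substitution.
The clause has 1 distinct variable (w), which appears in the body. In the free term algebra distinct substitutions yield syntactically distinct ground instances.
Number of ground instances = 5.

5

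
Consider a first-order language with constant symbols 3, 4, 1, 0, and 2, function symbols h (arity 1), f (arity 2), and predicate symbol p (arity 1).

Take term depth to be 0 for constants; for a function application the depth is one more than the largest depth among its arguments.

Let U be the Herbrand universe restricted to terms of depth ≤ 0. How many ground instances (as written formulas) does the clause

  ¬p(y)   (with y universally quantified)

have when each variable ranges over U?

5

Ground terms of depth ≤ 0:
  Write N_k for the number of ground terms of depth ≤ k. A term of depth ≤ k is either a constant or a function symbol applied to arguments of depth ≤ k−1, so N_k = 5 + N_{k-1} + N_{k-1}^2.
  N_0 = 5
  Explicitly: 3, 4, 1, 0, 2.
So there are 5 ground terms available for substitution.
There is 1 variable to instantiate (y),  occurring in at least one literal, so different choices give different ground instances.
Number of ground instances = 5.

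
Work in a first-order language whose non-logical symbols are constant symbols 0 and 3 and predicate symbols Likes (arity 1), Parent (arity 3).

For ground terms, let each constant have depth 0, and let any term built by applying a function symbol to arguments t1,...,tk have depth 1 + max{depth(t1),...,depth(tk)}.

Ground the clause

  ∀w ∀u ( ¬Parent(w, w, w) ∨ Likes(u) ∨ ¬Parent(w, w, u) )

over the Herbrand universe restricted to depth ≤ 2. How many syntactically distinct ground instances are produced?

Ground terms of depth ≤ 2:
  With no function symbols every ground term is a constant, so there are exactly 2 ground terms at every depth bound.
  N_0 = 2
  N_1 = 2
  N_2 = 2
So there are 2 ground terms available for substitution.
Each of w, u ranges independently over the available ground terms, and distinct assignments produce distinct instances.
Number of ground instances = 2^2 = 4.

4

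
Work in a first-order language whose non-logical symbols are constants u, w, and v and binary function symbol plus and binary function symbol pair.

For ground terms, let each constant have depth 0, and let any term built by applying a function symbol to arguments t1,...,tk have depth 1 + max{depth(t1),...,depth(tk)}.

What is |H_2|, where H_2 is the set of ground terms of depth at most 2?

Write N_k for the number of ground terms of depth ≤ k. A term of depth ≤ k is either a constant or a function symbol applied to arguments of depth ≤ k−1, so N_k = 3 + N_{k-1}^2 + N_{k-1}^2.
N_0 = 3
N_1 = 3 + 3^2 + 3^2 = 21
N_2 = 3 + 21^2 + 21^2 = 885

885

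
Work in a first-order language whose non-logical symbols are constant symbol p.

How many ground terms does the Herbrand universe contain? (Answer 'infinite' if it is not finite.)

There are no function symbols, so the only ground term is the single constant.
The Herbrand universe is {p}, finite with 1 element.

1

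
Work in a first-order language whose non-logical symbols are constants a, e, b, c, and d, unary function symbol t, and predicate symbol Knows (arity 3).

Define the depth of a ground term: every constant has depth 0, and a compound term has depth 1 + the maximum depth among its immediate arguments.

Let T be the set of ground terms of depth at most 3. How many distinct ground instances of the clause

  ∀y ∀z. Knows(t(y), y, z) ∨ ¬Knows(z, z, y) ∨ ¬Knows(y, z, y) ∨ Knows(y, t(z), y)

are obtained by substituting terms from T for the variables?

400

Ground terms of depth ≤ 3:
  If N_k denotes the number of depth-≤k ground terms, the 5 constants give N_0 = 5, and each function symbol of arity r contributes N_{k-1}^r new terms at level k: N_k = 5 + N_{k-1}.
  N_0 = 5
  N_1 = 5 + 5 = 10
  N_2 = 5 + 10 = 15
  N_3 = 5 + 15 = 20
So there are 20 ground terms available for substitution.
Each of y, z ranges independently over the available ground terms, and distinct assignments produce distinct instances.
Number of ground instances = 20^2 = 400.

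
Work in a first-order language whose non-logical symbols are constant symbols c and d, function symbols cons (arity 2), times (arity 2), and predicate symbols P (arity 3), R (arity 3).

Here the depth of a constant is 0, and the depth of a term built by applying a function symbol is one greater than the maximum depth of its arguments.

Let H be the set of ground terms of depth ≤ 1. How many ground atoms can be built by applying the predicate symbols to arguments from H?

First count ground terms of depth ≤ 1.
Let N_k = |{terms of depth ≤ k}|. Then N_0 = 2 and N_k = 2 + N_{k-1}^2 + N_{k-1}^2 for k ≥ 1 (one summand per function symbol, arity giving the exponent).
N_0 = 2
N_1 = 2 + 2^2 + 2^2 = 10
Explicitly: c, d, cons(c, c), cons(c, d), cons(d, c), cons(d, d), times(c, c), times(c, d), times(d, c), times(d, d).
So |H| = 10.
A ground atom is a predicate applied to a tuple of terms from H, so the count is the sum over predicates of |H|^arity:
  P: 10^3 = 1000;  R: 10^3 = 1000
Total ground atoms: 1000 + 1000 = 2000.

2000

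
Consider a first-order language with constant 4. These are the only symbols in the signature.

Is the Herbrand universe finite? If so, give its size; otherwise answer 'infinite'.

There are no function symbols, so the only ground term is the single constant.
The Herbrand universe is {4}, finite with 1 element.

1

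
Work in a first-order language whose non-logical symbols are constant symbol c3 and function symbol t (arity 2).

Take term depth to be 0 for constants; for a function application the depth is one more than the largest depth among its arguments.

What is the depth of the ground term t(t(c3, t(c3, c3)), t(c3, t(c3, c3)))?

depth(t(c3, c3)) = 1 + max(0, 0) = 1
depth(t(c3, t(c3, c3))) = 1 + max(0, 1) = 2
depth(t(t(c3, t(c3, c3)), t(c3, t(c3, c3)))) = 1 + max(2, 2) = 3

3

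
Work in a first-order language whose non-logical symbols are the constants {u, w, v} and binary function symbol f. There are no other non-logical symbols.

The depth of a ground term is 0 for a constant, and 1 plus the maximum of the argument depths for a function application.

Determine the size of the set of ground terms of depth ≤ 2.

Let N_k = |{terms of depth ≤ k}|. Then N_0 = 3 and N_k = 3 + N_{k-1}^2 for k ≥ 1 (one summand per function symbol, arity giving the exponent).
N_0 = 3
N_1 = 3 + 3^2 = 12
N_2 = 3 + 12^2 = 147

147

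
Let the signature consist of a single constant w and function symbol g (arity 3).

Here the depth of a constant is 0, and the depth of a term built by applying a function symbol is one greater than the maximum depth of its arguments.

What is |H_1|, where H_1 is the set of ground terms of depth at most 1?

Write N_k for the number of ground terms of depth ≤ k. A term of depth ≤ k is either a constant or a function symbol applied to arguments of depth ≤ k−1, so N_k = 1 + N_{k-1}^3.
N_0 = 1
N_1 = 1 + 1^3 = 2
Explicitly: w, g(w, w, w).

2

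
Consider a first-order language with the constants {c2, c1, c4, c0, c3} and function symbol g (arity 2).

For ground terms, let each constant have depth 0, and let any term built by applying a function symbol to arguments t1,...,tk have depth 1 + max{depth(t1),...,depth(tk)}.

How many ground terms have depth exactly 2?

Let N_k count ground terms of depth at most k. Each non-constant term of depth ≤ k is some function symbol applied to depth-≤(k−1) arguments, giving N_k = 5 + N_{k-1}^2.
N_0 = 5
N_1 = 5 + 5^2 = 30
N_2 = 5 + 30^2 = 905
Terms of depth exactly 2: N_2 − N_1 = 905 − 30 = 875.

875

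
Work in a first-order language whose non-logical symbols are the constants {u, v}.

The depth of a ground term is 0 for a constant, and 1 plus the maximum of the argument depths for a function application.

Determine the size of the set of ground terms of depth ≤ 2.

With no function symbols every ground term is a constant, so there are exactly 2 ground terms at every depth bound.
N_0 = 2
N_1 = 2
N_2 = 2

2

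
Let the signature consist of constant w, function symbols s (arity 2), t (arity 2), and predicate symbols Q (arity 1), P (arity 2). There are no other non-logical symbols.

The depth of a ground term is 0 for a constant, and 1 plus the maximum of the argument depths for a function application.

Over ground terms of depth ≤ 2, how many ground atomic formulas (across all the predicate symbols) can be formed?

First count ground terms of depth ≤ 2.
If N_k denotes the number of depth-≤k ground terms, the 1 constant gives N_0 = 1, and each function symbol of arity r contributes N_{k-1}^r new terms at level k: N_k = 1 + N_{k-1}^2 + N_{k-1}^2.
N_0 = 1
N_1 = 1 + 1^2 + 1^2 = 3
N_2 = 1 + 3^2 + 3^2 = 19
So |H| = 19.
Each predicate of arity r yields |H|^r ground atoms (one per choice of an r-tuple from H):
  Q: 19;  P: 19^2 = 361
Total ground atoms: 19 + 361 = 380.

380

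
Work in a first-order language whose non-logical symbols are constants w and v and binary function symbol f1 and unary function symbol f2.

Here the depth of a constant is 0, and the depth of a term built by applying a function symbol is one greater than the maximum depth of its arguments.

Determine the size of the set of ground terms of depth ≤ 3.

Count level by level. With function symbols f1/2, f2/1, the terms of depth ≤ k are the 2 constants together with each function applied to depth-≤(k−1) tuples, so N_k = 2 + N_{k-1}^2 + N_{k-1}.
N_0 = 2
N_1 = 2 + 2^2 + 2 = 8
N_2 = 2 + 8^2 + 8 = 74
N_3 = 2 + 74^2 + 74 = 5552

5552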